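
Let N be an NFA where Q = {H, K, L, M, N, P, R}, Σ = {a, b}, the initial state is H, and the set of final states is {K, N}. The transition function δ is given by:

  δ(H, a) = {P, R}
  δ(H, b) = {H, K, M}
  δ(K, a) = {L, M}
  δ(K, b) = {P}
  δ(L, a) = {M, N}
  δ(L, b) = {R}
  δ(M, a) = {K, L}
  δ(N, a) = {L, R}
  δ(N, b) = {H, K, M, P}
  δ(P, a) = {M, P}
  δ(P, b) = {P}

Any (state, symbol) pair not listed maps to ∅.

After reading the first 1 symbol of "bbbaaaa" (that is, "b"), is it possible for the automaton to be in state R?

Start in {H}.
Read 'b': {H} → {H, K, M}.
State R is not in {H, K, M}.

No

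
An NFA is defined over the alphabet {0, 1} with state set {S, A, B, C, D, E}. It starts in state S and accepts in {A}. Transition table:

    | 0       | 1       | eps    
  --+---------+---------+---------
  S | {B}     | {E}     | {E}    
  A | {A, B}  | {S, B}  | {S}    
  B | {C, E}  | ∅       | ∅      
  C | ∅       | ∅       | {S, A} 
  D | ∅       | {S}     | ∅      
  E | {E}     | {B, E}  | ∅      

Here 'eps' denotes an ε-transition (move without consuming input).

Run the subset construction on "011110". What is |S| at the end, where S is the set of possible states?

4

Start: ε-closure({S}) = {S, E}.
Read '0': S→{B}, E→{E}; now {B, E}.
Read '1': B→∅, E→{B, E}; now {B, E}.
Read '1': B→∅, E→{B, E}; now {B, E}.
Read '1': B→∅, E→{B, E}; now {B, E}.
Read '1': B→∅, E→{B, E}; now {B, E}.
Read '0': B→{C, E}, E→{E}; union {C, E}; ε-closure = {S, A, C, E}.
That set has 4 states.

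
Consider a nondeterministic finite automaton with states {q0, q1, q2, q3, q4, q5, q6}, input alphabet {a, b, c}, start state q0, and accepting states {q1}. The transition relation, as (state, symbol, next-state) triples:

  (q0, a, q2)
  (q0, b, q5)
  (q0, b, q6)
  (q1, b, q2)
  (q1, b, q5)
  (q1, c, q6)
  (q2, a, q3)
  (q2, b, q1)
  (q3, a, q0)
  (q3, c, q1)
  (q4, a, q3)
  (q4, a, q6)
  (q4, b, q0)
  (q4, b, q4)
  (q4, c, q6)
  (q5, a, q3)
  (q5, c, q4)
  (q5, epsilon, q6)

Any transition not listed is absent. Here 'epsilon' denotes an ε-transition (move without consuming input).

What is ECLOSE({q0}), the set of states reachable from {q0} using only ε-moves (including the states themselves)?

{q0}

Begin with {q0}.
No ε-moves leave this set, so the closure equals the set itself.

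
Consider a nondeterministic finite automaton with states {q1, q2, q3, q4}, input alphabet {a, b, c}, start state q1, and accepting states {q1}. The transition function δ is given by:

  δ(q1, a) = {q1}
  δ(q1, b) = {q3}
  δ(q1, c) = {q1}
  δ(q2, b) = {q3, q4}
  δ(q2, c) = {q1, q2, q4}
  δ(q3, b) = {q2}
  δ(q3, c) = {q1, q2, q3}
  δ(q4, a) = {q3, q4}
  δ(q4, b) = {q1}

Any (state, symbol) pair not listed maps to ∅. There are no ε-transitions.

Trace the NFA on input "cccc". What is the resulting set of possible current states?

Start in {q1}.
Read 'c': {q1} → {q1}.
Read 'c': {q1} → {q1}.
Read 'c': {q1} → {q1}.
Read 'c': {q1} → {q1}.

{q1}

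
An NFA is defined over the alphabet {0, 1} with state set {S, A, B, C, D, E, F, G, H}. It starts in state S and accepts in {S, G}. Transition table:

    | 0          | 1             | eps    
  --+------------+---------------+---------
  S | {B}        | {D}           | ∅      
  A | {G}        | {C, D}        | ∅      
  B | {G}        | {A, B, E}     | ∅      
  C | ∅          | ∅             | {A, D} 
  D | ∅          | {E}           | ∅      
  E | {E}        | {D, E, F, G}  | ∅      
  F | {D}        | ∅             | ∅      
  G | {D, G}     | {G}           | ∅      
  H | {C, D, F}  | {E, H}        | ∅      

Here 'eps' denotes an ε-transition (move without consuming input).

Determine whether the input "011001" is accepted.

Start in {S}.
Read '0': S→{B}; now {B}.
Read '1': B→{A, B, E}; now {A, B, E}.
Read '1': A→{C, D}, B→{A, B, E}, E→{D, E, F, G}; now {A, B, C, D, E, F, G}.
Read '0': A→{G}, B→{G}, C→∅, D→∅, E→{E}, F→{D}, G→{D, G}; now {D, E, G}.
Read '0': D→∅, E→{E}, G→{D, G}; now {D, E, G}.
Read '1': D→{E}, E→{D, E, F, G}, G→{G}; now {D, E, F, G}.
The final set {D, E, F, G} contains the accepting state G.

Yes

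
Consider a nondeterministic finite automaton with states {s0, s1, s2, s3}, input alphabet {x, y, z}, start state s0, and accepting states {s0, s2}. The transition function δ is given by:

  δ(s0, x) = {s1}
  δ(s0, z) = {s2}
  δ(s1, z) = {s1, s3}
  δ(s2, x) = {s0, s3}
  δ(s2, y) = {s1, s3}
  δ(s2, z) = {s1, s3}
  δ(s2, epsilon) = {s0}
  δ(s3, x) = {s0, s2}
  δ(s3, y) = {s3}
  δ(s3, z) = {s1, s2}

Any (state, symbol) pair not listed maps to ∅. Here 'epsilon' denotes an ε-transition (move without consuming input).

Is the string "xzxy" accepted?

No

Start in {s0}.
Read 'x': s0→{s1}; now {s1}.
Read 'z': s1→{s1, s3}; now {s1, s3}.
Read 'x': s1→∅, s3→{s0, s2}; now {s0, s2}.
Read 'y': s0→∅, s2→{s1, s3}; now {s1, s3}.
The final set {s1, s3} contains no accepting state.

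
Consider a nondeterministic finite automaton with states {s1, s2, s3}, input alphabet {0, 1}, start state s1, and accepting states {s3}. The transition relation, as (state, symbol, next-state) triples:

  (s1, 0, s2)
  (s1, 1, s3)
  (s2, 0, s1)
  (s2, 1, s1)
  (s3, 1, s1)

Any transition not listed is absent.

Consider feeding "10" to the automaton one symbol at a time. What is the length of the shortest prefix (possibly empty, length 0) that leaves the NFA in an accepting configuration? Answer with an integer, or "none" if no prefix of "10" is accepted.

Start in {s1}.
Read '1': {s1} → {s3}.
None of the earlier sets intersect F, but {s3} does.

1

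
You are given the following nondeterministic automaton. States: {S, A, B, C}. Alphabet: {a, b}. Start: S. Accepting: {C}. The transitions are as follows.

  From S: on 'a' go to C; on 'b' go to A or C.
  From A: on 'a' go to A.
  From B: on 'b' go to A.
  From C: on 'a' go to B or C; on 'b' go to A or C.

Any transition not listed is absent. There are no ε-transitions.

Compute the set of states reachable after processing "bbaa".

Start in {S}.
Read 'b': S→{A, C}; now {A, C}.
Read 'b': A→∅, C→{A, C}; now {A, C}.
Read 'a': A→{A}, C→{B, C}; now {A, B, C}.
Read 'a': A→{A}, B→∅, C→{B, C}; now {A, B, C}.

{A, B, C}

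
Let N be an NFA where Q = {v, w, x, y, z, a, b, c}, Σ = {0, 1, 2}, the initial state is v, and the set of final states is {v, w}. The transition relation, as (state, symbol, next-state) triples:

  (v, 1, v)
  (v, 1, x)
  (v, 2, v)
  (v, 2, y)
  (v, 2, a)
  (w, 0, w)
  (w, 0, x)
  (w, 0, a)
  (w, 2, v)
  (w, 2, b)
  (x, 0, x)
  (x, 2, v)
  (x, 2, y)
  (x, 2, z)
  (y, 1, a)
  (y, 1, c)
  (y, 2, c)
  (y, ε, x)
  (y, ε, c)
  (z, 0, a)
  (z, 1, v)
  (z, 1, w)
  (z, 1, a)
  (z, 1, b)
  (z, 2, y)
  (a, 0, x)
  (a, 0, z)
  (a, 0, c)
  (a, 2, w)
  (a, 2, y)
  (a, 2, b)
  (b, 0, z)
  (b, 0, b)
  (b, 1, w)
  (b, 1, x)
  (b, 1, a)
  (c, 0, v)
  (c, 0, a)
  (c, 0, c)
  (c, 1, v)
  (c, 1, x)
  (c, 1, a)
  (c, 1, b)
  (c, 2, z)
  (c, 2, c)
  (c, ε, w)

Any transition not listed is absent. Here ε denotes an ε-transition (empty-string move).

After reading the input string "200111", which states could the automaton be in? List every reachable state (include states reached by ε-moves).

{v, x}

Start in {v}.
Read '2': {v} → {v, w, x, y, a, c}.
Read '0': {v, w, x, y, a, c} → {v, w, x, z, a, c}.
Read '0': {v, w, x, z, a, c} → {v, w, x, z, a, c}.
Read '1': {v, w, x, z, a, c} → {v, w, x, a, b}.
Read '1': {v, w, x, a, b} → {v, w, x, a}.
Read '1': {v, w, x, a} → {v, x}.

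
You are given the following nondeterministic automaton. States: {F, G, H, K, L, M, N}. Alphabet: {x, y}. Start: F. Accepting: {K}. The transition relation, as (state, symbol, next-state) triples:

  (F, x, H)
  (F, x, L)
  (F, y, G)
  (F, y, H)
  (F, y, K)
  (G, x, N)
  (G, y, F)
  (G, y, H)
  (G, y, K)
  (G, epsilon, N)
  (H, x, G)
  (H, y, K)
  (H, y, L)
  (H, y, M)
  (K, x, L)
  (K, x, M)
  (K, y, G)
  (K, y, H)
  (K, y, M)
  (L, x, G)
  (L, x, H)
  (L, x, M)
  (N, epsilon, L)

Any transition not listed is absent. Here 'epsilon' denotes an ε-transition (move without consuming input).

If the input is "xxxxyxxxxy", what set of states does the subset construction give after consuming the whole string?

{F, H, K, L, M}

Start in {F}.
Read 'x': {F} → {H, L}.
Read 'x': {H, L} → {G, H, L, M, N}.
Read 'x': {G, H, L, M, N} → {G, H, L, M, N}.
Read 'x': {G, H, L, M, N} → {G, H, L, M, N}.
Read 'y': {G, H, L, M, N} → {F, H, K, L, M}.
Read 'x': {F, H, K, L, M} → {G, H, L, M, N}.
Read 'x': {G, H, L, M, N} → {G, H, L, M, N}.
Read 'x': {G, H, L, M, N} → {G, H, L, M, N}.
Read 'x': {G, H, L, M, N} → {G, H, L, M, N}.
Read 'y': {G, H, L, M, N} → {F, H, K, L, M}.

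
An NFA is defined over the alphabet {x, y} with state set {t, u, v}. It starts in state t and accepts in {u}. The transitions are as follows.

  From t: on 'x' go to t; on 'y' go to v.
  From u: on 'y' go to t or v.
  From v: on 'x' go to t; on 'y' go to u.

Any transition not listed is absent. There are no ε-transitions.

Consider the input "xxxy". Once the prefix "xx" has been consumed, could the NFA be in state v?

Start in {t}.
Read 'x': {t} → {t}.
Read 'x': {t} → {t}.
State v is not in {t}.

No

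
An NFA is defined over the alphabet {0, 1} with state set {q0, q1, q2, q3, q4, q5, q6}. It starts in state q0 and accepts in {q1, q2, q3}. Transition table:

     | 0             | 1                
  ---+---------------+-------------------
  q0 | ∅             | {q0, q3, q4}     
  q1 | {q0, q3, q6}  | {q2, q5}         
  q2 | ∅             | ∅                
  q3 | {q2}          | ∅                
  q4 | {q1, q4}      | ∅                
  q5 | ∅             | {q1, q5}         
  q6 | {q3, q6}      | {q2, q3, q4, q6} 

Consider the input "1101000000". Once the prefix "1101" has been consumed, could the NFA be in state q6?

No

Start in {q0}.
Read '1': q0→{q0, q3, q4}; now {q0, q3, q4}.
Read '1': q0→{q0, q3, q4}, q3→∅, q4→∅; now {q0, q3, q4}.
Read '0': q0→∅, q3→{q2}, q4→{q1, q4}; now {q1, q2, q4}.
Read '1': q1→{q2, q5}, q2→∅, q4→∅; now {q2, q5}.
State q6 is not in {q2, q5}.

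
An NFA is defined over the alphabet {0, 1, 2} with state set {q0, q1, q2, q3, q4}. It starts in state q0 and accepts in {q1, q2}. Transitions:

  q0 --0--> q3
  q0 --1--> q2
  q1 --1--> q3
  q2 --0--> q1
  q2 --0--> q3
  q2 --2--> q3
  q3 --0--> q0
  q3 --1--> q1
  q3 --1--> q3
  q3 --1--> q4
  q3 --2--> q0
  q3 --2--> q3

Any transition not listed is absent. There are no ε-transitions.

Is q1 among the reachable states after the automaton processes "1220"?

Start in {q0}.
Read '1': {q0} → {q2}.
Read '2': {q2} → {q3}.
Read '2': {q3} → {q0, q3}.
Read '0': {q0, q3} → {q0, q3}.
State q1 is not in {q0, q3}.

No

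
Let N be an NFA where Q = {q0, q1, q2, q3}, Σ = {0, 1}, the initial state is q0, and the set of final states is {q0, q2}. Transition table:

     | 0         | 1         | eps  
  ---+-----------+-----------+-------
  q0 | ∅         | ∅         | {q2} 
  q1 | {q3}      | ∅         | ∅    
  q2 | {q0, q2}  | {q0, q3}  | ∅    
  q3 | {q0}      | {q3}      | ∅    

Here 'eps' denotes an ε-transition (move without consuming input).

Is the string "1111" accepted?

Start: ε-closure({q0}) = {q0, q2}.
Read '1': q0→∅, q2→{q0, q3}; union {q0, q3}; ε-closure = {q0, q2, q3}.
Read '1': q0→∅, q2→{q0, q3}, q3→{q3}; union {q0, q3}; ε-closure = {q0, q2, q3}.
Read '1': q0→∅, q2→{q0, q3}, q3→{q3}; union {q0, q3}; ε-closure = {q0, q2, q3}.
Read '1': q0→∅, q2→{q0, q3}, q3→{q3}; union {q0, q3}; ε-closure = {q0, q2, q3}.
The final set {q0, q2, q3} contains the accepting states q0, q2.

Yes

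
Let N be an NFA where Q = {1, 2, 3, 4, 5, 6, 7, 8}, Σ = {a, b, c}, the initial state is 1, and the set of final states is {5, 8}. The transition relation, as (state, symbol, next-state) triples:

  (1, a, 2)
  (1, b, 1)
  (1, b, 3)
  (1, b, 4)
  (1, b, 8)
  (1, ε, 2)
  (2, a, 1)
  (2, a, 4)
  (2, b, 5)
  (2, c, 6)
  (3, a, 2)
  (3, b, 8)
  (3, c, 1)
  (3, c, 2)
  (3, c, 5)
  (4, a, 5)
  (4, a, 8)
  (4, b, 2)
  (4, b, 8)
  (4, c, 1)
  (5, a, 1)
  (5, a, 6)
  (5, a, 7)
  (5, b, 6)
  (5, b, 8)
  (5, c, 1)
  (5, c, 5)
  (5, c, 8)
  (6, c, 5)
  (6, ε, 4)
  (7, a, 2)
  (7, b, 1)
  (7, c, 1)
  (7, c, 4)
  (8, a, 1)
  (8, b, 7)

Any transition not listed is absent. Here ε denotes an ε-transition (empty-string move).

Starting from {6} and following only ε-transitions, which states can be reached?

Begin with {6}.
ε-move 6 → 4; add 4.

{4, 6}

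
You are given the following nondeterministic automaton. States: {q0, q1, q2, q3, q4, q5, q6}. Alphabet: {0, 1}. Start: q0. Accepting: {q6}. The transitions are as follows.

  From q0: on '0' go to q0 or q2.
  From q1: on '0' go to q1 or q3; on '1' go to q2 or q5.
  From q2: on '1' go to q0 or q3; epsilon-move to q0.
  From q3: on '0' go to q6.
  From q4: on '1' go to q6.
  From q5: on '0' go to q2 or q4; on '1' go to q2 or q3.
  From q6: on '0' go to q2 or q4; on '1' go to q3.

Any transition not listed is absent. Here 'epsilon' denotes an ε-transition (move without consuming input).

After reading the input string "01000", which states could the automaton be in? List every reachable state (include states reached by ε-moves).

{q0, q2}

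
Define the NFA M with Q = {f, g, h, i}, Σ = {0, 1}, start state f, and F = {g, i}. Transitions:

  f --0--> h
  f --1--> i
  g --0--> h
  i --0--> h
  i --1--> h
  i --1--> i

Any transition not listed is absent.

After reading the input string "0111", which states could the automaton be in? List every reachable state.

∅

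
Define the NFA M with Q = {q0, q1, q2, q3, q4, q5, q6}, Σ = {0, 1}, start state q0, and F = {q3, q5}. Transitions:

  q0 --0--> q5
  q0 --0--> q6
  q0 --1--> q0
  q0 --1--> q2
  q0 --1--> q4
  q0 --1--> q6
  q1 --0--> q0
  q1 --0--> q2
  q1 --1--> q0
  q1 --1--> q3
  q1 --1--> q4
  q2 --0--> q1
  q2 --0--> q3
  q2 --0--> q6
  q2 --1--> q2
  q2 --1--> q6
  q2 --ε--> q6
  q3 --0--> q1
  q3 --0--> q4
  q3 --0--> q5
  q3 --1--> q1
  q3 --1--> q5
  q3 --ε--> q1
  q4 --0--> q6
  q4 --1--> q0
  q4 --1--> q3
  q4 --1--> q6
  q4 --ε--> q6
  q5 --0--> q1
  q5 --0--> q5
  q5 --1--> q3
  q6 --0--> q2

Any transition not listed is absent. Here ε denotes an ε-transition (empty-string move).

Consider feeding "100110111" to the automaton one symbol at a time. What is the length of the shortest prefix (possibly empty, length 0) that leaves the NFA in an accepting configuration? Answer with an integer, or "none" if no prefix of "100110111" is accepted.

2

Start in {q0}.
Read '1': {q0} → {q0, q2, q4, q6}.
Read '0': {q0, q2, q4, q6} → {q1, q2, q3, q5, q6}.
None of the earlier sets intersect F, but {q1, q2, q3, q5, q6} does.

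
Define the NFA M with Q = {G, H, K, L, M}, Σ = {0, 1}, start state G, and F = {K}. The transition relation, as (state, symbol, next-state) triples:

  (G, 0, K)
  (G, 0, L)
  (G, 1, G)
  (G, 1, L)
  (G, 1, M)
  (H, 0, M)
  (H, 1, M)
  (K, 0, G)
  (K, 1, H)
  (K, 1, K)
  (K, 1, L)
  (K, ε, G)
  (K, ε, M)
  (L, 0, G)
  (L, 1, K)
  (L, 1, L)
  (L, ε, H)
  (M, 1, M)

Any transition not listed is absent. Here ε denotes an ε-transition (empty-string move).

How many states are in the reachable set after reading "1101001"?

5

Start in {G}.
Read '1': {G} → {G, H, L, M}.
Read '1': {G, H, L, M} → {G, H, K, L, M}.
Read '0': {G, H, K, L, M} → {G, H, K, L, M}.
Read '1': {G, H, K, L, M} → {G, H, K, L, M}.
Read '0': {G, H, K, L, M} → {G, H, K, L, M}.
Read '0': {G, H, K, L, M} → {G, H, K, L, M}.
Read '1': {G, H, K, L, M} → {G, H, K, L, M}.
That set has 5 states.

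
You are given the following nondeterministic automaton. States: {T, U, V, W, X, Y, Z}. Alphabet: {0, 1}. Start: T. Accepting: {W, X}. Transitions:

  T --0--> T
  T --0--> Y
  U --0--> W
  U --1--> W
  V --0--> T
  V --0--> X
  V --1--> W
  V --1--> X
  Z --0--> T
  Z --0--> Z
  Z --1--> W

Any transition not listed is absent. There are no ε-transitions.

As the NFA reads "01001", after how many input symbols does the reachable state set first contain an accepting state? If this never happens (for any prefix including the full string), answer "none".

none

Start in {T}.
Read '0': T→{T, Y}; now {T, Y}.
Read '1': T→∅, Y→∅; now ∅.
The set is empty and remains empty for the remaining 3 symbols.
No reachable set along the way intersects F.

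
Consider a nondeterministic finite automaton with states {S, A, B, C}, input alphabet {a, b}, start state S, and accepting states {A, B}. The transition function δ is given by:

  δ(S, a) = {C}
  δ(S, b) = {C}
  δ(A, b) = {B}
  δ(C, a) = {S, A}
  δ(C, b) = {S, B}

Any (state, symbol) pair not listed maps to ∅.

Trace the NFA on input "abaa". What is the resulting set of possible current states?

Start in {S}.
Read 'a': {S} → {C}.
Read 'b': {C} → {S, B}.
Read 'a': {S, B} → {C}.
Read 'a': {C} → {S, A}.

{S, A}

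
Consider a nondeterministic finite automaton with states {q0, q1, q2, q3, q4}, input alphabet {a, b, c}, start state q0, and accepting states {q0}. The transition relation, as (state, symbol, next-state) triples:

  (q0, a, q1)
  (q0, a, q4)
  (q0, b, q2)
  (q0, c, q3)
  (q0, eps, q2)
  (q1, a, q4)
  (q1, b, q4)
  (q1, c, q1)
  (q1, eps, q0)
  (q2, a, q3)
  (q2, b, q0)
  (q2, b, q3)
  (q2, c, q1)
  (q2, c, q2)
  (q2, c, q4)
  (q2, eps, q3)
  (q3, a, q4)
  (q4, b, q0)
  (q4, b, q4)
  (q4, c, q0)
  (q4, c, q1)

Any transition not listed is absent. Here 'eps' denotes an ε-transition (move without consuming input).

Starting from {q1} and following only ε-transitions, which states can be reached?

Begin with {q1}.
ε-move q1 → q0; add q0.
ε-move q0 → q2; add q2.
ε-move q2 → q3; add q3.

{q0, q1, q2, q3}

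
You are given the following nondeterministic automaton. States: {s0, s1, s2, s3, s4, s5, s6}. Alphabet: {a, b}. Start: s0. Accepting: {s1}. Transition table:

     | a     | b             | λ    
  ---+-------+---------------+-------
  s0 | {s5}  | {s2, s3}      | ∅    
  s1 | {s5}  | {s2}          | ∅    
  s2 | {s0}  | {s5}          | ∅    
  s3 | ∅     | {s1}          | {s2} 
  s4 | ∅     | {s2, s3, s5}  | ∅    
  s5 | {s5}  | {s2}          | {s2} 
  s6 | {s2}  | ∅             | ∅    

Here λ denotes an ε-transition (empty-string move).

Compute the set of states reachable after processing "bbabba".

{s0, s2, s5}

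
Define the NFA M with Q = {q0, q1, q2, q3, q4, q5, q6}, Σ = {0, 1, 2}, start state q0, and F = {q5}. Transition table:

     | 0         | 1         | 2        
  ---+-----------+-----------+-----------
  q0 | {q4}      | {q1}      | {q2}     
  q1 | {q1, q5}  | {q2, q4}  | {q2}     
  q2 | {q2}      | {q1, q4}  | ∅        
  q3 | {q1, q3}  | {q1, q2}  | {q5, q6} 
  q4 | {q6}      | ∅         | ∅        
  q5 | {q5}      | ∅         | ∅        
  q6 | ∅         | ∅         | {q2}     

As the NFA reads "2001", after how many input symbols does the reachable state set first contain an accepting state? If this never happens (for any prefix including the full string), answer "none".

Start in {q0}.
Read '2': q0→{q2}; now {q2}.
Read '0': q2→{q2}; now {q2}.
Read '0': q2→{q2}; now {q2}.
Read '1': q2→{q1, q4}; now {q1, q4}.
No reachable set along the way intersects F.

none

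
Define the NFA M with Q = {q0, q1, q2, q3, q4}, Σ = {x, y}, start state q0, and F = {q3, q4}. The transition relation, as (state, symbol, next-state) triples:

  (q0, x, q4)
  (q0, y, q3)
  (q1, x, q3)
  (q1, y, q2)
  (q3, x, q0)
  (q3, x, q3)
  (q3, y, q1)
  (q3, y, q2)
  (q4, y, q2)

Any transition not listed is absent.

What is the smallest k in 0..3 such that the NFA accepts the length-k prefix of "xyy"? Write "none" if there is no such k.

Start in {q0}.
Read 'x': {q0} → {q4}.
None of the earlier sets intersect F, but {q4} does.

1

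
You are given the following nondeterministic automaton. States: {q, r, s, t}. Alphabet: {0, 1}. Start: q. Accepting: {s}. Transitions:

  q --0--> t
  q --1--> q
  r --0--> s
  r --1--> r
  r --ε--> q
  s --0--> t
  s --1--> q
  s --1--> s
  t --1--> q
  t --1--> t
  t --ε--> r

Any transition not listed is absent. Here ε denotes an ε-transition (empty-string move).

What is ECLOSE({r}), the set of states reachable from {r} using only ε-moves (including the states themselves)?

{q, r}

Begin with {r}.
ε-move r → q; add q.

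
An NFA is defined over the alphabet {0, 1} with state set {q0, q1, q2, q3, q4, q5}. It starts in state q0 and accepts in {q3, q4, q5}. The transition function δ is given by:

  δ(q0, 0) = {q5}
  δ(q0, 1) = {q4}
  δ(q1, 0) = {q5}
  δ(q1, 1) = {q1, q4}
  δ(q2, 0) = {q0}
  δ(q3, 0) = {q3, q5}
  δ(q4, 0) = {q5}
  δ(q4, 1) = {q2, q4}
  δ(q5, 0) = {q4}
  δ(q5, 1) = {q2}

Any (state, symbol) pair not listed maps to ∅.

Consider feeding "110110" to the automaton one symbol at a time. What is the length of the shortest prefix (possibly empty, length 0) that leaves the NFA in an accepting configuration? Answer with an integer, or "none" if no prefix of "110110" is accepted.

1

Start in {q0}.
Read '1': q0→{q4}; now {q4}.
None of the earlier sets intersect F, but {q4} does.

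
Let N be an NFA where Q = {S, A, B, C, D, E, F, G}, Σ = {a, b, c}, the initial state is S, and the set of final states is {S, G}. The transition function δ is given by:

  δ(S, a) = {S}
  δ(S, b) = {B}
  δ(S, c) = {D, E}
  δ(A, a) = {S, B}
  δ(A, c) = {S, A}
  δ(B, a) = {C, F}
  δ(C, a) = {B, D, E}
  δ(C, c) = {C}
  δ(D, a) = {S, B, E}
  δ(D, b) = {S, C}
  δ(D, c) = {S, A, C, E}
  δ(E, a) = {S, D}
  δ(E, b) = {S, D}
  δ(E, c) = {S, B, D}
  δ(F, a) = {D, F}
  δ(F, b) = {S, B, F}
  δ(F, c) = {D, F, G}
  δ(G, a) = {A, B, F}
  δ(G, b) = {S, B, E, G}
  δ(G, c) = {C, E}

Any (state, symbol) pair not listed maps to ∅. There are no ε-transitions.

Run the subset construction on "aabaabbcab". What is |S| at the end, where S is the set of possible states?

Start in {S}.
Read 'a': {S} → {S}.
Read 'a': {S} → {S}.
Read 'b': {S} → {B}.
Read 'a': {B} → {C, F}.
Read 'a': {C, F} → {B, D, E, F}.
Read 'b': {B, D, E, F} → {S, B, C, D, F}.
Read 'b': {S, B, C, D, F} → {S, B, C, F}.
Read 'c': {S, B, C, F} → {C, D, E, F, G}.
Read 'a': {C, D, E, F, G} → {S, A, B, D, E, F}.
Read 'b': {S, A, B, D, E, F} → {S, B, C, D, F}.
That set has 5 states.

5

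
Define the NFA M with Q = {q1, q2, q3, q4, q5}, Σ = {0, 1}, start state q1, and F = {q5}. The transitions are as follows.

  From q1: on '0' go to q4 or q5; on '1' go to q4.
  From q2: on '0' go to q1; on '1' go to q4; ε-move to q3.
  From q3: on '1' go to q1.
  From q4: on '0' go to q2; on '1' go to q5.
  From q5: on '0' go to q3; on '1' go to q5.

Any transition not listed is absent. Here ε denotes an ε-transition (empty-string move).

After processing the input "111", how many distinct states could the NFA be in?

1

Start in {q1}.
Read '1': q1→{q4}; now {q4}.
Read '1': q4→{q5}; now {q5}.
Read '1': q5→{q5}; now {q5}.
That set has 1 state.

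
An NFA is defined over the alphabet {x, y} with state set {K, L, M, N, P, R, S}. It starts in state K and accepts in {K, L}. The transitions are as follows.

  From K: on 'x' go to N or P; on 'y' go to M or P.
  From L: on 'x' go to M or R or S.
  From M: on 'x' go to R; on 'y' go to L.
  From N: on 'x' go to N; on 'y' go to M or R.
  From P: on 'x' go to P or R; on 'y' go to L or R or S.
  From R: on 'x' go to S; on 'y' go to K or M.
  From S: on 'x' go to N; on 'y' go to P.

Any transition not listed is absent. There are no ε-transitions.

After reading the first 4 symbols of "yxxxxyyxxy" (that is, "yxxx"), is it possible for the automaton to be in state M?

No

Start in {K}.
Read 'y': {K} → {M, P}.
Read 'x': {M, P} → {P, R}.
Read 'x': {P, R} → {P, R, S}.
Read 'x': {P, R, S} → {N, P, R, S}.
State M is not in {N, P, R, S}.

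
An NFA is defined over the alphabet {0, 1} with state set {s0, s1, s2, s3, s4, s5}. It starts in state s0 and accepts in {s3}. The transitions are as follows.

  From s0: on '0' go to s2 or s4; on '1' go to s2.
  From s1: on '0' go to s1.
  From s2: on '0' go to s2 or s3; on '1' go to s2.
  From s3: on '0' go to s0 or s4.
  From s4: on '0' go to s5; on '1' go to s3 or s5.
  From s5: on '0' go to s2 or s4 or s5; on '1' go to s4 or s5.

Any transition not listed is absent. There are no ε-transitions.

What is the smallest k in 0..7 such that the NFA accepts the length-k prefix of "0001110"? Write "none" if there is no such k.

Start in {s0}.
Read '0': {s0} → {s2, s4}.
Read '0': {s2, s4} → {s2, s3, s5}.
None of the earlier sets intersect F, but {s2, s3, s5} does.

2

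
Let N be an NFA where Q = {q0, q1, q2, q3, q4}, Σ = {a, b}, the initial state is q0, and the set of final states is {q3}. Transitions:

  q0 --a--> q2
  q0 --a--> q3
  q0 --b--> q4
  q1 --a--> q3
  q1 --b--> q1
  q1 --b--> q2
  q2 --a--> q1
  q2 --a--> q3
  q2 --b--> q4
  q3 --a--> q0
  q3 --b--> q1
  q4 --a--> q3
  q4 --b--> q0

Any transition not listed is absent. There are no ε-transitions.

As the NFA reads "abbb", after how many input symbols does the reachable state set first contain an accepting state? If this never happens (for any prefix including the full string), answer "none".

Start in {q0}.
Read 'a': q0→{q2, q3}; now {q2, q3}.
None of the earlier sets intersect F, but {q2, q3} does.

1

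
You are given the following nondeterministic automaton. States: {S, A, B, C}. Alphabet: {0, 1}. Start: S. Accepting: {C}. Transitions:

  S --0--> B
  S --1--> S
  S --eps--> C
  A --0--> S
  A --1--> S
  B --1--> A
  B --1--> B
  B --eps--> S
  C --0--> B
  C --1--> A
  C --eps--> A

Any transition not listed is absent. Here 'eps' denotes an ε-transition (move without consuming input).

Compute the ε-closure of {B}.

{S, A, B, C}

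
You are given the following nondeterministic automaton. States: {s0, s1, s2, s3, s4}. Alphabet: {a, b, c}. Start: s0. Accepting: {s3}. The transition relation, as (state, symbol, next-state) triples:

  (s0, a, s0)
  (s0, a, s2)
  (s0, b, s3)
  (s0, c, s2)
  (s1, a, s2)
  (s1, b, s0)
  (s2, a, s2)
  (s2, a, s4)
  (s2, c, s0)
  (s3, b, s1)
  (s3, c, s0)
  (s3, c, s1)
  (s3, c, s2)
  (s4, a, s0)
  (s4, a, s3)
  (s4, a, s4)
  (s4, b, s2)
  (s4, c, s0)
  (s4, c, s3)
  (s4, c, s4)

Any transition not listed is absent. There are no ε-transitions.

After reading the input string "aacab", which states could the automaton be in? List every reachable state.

{s1, s2, s3}

Start in {s0}.
Read 'a': s0→{s0, s2}; now {s0, s2}.
Read 'a': s0→{s0, s2}, s2→{s2, s4}; now {s0, s2, s4}.
Read 'c': s0→{s2}, s2→{s0}, s4→{s0, s3, s4}; now {s0, s2, s3, s4}.
Read 'a': s0→{s0, s2}, s2→{s2, s4}, s3→∅, s4→{s0, s3, s4}; now {s0, s2, s3, s4}.
Read 'b': s0→{s3}, s2→∅, s3→{s1}, s4→{s2}; now {s1, s2, s3}.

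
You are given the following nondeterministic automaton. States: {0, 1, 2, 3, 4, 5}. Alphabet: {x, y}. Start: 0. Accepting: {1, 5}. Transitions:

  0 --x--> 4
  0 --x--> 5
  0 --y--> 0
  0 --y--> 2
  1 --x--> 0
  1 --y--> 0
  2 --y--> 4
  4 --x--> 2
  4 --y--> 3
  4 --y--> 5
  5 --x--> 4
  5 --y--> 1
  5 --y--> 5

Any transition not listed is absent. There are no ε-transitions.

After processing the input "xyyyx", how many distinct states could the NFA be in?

Start in {0}.
Read 'x': {0} → {4, 5}.
Read 'y': {4, 5} → {1, 3, 5}.
Read 'y': {1, 3, 5} → {0, 1, 5}.
Read 'y': {0, 1, 5} → {0, 1, 2, 5}.
Read 'x': {0, 1, 2, 5} → {0, 4, 5}.
That set has 3 states.

3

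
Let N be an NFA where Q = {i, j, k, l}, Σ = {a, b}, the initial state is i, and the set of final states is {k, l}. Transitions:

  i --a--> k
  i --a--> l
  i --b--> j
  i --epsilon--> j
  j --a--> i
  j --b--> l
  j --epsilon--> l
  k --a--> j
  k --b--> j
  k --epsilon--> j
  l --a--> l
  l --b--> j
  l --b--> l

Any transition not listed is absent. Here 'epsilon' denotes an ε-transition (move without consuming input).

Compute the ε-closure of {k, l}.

{j, k, l}

Begin with {k, l}.
ε-move k → j; add j.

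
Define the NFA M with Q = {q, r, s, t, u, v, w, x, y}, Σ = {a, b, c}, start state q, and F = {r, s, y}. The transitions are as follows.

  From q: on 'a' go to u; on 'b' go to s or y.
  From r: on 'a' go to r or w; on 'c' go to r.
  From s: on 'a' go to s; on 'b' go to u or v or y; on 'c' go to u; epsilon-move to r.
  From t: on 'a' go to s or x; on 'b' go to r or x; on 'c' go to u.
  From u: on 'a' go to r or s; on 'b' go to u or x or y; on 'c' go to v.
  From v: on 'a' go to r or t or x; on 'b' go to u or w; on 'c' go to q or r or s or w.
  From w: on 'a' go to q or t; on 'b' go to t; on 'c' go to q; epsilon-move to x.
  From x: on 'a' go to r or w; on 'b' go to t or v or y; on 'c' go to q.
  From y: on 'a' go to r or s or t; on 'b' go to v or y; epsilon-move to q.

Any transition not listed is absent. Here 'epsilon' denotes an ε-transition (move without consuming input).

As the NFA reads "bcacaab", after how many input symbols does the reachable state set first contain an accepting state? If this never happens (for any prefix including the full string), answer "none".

1

Start in {q}.
Read 'b': q→{s, y}; union {s, y}; ε-closure = {q, r, s, y}.
None of the earlier sets intersect F, but {q, r, s, y} does.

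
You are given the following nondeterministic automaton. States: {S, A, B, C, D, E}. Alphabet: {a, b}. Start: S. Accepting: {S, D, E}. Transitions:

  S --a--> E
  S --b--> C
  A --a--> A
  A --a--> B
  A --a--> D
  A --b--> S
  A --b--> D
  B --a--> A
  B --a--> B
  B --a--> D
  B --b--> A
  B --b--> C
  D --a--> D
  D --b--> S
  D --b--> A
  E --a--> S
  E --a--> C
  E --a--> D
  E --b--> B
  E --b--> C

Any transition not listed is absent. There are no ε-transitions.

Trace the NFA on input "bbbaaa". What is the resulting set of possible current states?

Start in {S}.
Read 'b': {S} → {C}.
Read 'b': {C} → ∅.
The set is empty and remains empty for the remaining 4 symbols.

∅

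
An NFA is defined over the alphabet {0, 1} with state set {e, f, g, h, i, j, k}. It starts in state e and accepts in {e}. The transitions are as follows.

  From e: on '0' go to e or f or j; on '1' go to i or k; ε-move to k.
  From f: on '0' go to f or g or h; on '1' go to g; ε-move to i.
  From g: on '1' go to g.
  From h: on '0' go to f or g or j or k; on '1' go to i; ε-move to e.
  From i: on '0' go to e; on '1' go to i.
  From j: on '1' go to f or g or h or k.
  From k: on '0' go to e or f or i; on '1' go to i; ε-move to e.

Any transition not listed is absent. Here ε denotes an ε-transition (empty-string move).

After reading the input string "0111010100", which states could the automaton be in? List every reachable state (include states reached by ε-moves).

{e, f, g, h, i, j, k}

Start: ε-closure({e}) = {e, k}.
Read '0': e→{e, f, j}, k→{e, f, i}; union {e, f, i, j}; ε-closure = {e, f, i, j, k}.
Read '1': e→{i, k}, f→{g}, i→{i}, j→{f, g, h, k}, k→{i}; union {f, g, h, i, k}; ε-closure = {e, f, g, h, i, k}.
Read '1': e→{i, k}, f→{g}, g→{g}, h→{i}, i→{i}, k→{i}; union {g, i, k}; ε-closure = {e, g, i, k}.
Read '1': e→{i, k}, g→{g}, i→{i}, k→{i}; union {g, i, k}; ε-closure = {e, g, i, k}.
Read '0': e→{e, f, j}, g→∅, i→{e}, k→{e, f, i}; union {e, f, i, j}; ε-closure = {e, f, i, j, k}.
Read '1': e→{i, k}, f→{g}, i→{i}, j→{f, g, h, k}, k→{i}; union {f, g, h, i, k}; ε-closure = {e, f, g, h, i, k}.
Read '0': e→{e, f, j}, f→{f, g, h}, g→∅, h→{f, g, j, k}, i→{e}, k→{e, f, i}; now {e, f, g, h, i, j, k}.
Read '1': e→{i, k}, f→{g}, g→{g}, h→{i}, i→{i}, j→{f, g, h, k}, k→{i}; union {f, g, h, i, k}; ε-closure = {e, f, g, h, i, k}.
Read '0': e→{e, f, j}, f→{f, g, h}, g→∅, h→{f, g, j, k}, i→{e}, k→{e, f, i}; now {e, f, g, h, i, j, k}.
Read '0': e→{e, f, j}, f→{f, g, h}, g→∅, h→{f, g, j, k}, i→{e}, j→∅, k→{e, f, i}; now {e, f, g, h, i, j, k}.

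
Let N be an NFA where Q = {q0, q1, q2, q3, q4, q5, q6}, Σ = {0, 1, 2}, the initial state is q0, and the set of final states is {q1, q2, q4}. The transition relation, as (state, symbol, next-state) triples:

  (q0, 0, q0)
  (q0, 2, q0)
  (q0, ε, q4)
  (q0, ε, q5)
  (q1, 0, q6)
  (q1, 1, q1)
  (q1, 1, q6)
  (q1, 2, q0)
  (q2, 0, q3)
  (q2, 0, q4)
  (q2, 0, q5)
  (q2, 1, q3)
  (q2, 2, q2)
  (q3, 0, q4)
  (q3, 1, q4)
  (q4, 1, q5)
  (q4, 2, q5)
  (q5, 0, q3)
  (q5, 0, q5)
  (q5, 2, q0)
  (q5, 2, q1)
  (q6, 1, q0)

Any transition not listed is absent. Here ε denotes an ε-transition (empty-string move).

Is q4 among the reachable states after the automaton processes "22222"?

Yes

Start: ε-closure({q0}) = {q0, q4, q5}.
Read '2': q0→{q0}, q4→{q5}, q5→{q0, q1}; union {q0, q1, q5}; ε-closure = {q0, q1, q4, q5}.
Read '2': q0→{q0}, q1→{q0}, q4→{q5}, q5→{q0, q1}; union {q0, q1, q5}; ε-closure = {q0, q1, q4, q5}.
Read '2': q0→{q0}, q1→{q0}, q4→{q5}, q5→{q0, q1}; union {q0, q1, q5}; ε-closure = {q0, q1, q4, q5}.
Read '2': q0→{q0}, q1→{q0}, q4→{q5}, q5→{q0, q1}; union {q0, q1, q5}; ε-closure = {q0, q1, q4, q5}.
Read '2': q0→{q0}, q1→{q0}, q4→{q5}, q5→{q0, q1}; union {q0, q1, q5}; ε-closure = {q0, q1, q4, q5}.
State q4 is in {q0, q1, q4, q5}.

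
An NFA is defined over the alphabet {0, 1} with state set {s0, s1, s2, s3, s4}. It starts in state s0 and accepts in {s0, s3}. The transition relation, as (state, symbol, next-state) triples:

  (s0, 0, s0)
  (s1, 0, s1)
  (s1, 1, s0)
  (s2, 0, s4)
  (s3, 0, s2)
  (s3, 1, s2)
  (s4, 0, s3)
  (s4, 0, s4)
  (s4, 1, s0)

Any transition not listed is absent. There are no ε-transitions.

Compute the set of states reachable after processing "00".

{s0}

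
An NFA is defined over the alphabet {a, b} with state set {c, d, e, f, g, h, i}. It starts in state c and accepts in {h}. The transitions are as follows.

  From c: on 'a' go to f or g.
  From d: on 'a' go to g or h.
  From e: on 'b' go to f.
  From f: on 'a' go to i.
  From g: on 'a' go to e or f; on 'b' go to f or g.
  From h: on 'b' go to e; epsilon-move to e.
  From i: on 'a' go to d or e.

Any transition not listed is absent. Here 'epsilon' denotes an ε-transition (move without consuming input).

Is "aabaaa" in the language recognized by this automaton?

Yes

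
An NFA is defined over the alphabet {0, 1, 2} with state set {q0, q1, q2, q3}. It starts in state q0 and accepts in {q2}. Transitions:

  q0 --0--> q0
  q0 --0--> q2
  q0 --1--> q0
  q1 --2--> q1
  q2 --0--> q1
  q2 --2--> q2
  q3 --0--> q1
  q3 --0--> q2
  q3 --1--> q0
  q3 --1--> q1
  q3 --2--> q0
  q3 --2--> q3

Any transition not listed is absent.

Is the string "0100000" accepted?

Start in {q0}.
Read '0': {q0} → {q0, q2}.
Read '1': {q0, q2} → {q0}.
Read '0': {q0} → {q0, q2}.
Read '0': {q0, q2} → {q0, q1, q2}.
Read '0': {q0, q1, q2} → {q0, q1, q2}.
Read '0': {q0, q1, q2} → {q0, q1, q2}.
Read '0': {q0, q1, q2} → {q0, q1, q2}.
The final set {q0, q1, q2} contains the accepting state q2.

Yes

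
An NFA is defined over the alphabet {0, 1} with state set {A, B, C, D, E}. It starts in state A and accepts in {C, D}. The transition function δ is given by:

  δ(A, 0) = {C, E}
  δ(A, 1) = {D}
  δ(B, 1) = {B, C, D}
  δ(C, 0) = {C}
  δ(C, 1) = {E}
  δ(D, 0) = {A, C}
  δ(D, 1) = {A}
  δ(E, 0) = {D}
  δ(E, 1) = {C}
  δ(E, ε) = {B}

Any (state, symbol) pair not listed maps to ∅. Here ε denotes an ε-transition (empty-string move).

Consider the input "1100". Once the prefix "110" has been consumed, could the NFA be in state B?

Yes

Start in {A}.
Read '1': A→{D}; now {D}.
Read '1': D→{A}; now {A}.
Read '0': A→{C, E}; union {C, E}; ε-closure = {B, C, E}.
State B is in {B, C, E}.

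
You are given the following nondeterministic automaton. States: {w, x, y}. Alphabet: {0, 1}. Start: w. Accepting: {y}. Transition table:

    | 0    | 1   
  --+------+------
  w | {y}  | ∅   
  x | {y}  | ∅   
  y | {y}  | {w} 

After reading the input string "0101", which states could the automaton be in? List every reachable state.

{w}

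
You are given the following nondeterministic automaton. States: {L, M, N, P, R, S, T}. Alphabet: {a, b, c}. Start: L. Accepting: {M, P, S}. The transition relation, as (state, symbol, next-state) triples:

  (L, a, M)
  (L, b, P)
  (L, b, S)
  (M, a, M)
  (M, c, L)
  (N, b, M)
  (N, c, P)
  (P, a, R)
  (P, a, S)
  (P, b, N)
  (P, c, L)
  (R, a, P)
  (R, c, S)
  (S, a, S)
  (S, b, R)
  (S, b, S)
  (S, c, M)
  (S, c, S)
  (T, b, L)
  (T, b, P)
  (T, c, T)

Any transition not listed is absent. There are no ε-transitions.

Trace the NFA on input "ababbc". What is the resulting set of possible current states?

Start in {L}.
Read 'a': L→{M}; now {M}.
Read 'b': M→∅; now ∅.
The set is empty and remains empty for the remaining 4 symbols.

∅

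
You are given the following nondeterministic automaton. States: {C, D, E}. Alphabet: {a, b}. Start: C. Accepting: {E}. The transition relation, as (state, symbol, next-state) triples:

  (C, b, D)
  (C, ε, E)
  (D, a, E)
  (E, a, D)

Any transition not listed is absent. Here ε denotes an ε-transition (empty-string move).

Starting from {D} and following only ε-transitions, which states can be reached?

{D}

Begin with {D}.
No ε-moves leave this set, so the closure equals the set itself.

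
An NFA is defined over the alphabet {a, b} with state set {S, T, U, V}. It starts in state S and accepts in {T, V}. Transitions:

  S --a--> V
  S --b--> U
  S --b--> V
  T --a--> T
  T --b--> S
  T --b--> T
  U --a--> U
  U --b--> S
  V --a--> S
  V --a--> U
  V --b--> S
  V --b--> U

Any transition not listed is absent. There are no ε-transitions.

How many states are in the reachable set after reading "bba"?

Start in {S}.
Read 'b': {S} → {U, V}.
Read 'b': {U, V} → {S, U}.
Read 'a': {S, U} → {U, V}.
That set has 2 states.

2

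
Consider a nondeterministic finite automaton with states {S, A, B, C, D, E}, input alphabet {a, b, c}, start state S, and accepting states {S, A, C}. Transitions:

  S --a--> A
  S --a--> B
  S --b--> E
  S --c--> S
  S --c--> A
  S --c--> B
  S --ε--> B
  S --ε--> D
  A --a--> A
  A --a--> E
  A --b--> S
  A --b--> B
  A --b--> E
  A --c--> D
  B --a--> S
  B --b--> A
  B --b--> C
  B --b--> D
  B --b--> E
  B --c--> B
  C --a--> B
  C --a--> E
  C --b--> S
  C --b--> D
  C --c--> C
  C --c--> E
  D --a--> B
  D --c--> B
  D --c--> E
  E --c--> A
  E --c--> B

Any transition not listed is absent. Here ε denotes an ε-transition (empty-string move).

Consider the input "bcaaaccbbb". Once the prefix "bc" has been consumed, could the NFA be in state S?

No

Start: ε-closure({S}) = {S, B, D}.
Read 'b': {S, B, D} → {A, C, D, E}.
Read 'c': {A, C, D, E} → {A, B, C, D, E}.
State S is not in {A, B, C, D, E}.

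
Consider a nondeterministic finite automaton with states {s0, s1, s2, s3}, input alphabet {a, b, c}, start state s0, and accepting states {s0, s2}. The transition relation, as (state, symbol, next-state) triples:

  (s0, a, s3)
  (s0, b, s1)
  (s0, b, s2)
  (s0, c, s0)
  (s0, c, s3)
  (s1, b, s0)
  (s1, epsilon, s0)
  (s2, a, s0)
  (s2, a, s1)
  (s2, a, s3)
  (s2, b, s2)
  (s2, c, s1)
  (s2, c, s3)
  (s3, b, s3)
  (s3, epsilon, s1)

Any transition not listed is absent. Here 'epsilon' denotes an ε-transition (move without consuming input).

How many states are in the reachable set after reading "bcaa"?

Start in {s0}.
Read 'b': {s0} → {s0, s1, s2}.
Read 'c': {s0, s1, s2} → {s0, s1, s3}.
Read 'a': {s0, s1, s3} → {s0, s1, s3}.
Read 'a': {s0, s1, s3} → {s0, s1, s3}.
That set has 3 states.

3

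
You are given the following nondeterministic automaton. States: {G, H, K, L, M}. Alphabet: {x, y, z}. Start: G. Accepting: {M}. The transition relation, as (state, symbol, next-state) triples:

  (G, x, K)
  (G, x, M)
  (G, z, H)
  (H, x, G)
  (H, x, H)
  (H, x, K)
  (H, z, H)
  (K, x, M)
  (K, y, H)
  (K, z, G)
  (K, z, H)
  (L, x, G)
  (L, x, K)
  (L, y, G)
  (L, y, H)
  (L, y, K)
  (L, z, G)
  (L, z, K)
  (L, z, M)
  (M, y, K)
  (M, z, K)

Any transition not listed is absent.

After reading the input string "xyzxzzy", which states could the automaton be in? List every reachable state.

∅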